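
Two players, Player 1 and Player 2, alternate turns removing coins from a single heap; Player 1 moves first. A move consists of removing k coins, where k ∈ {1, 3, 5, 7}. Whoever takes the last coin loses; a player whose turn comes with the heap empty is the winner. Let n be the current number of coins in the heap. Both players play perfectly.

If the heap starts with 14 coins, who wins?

Classify positions by backward induction: terminal positions (no move available) are W. From any other position, the mover wins iff some move reaches an L.
n=0: no move; the opponent has just taken the last coin and therefore loses → W
n=1: only reaches 0(W), which is W → L
n=2: reaches L-position 1 → W
n=3: only reaches 2(W), 0(W), all W → L
n=4: reaches L-position 3 → W
n=5: only reaches 4(W), 2(W), 0(W), all W → L
n=6: reaches L-position 5 → W
n=7: only reaches 6(W), 4(W), 2(W), 0(W), all W → L
n=8: reaches L-position 7 → W
n=9: only reaches 8(W), 6(W), 4(W), 2(W), all W → L
n=10: reaches L-position 9 → W
n=11: only reaches 10(W), 8(W), 6(W), 4(W), all W → L
n=12: reaches L-position 11 → W
n=13: only reaches 12(W), 10(W), 8(W), 6(W), all W → L
n=14: reaches L-position 13 → W
The starting position 14 is W: Player 1 should remove 1, leaving 13, handing over an L position.

Player 1 wins.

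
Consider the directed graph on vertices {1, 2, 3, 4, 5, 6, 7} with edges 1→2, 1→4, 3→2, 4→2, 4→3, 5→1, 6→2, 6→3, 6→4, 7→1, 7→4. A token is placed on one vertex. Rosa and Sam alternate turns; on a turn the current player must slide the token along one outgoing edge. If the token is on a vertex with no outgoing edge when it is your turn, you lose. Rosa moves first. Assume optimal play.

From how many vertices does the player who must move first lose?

Build the W/L table. Terminal = L. A non-terminal position is W if it has a move to some L; otherwise it is L.
Every edge goes from a vertex to one that appears earlier in the order 2, 3, 4, 1, 6, 7, 5, so processing vertices in that order labels each vertex after all of its successors.
2: no outgoing edge → L
3: W (go to 2, an L position)
4: W (go to 2, an L position)
1: W (go to 2, an L position)
6: W (go to 2, an L position)
7: L (options 1(W), 4(W) are all W)
5: L (sole option 1(W) is W)
The L vertices are 2, 5, 7; that is 3 in all.

3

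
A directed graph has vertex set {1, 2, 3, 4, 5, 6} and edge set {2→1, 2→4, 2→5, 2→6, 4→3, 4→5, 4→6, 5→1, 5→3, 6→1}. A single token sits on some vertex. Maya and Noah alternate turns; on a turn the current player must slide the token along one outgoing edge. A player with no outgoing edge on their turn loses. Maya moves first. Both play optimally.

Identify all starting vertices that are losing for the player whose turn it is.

Use the standard recursion: the mover loses at a terminal position; elsewhere, the mover wins exactly when some move hands the opponent an L position.
Every edge goes from a vertex to one that appears earlier in the order 3, 1, 5, 6, 4, 2, so processing vertices in that order labels each vertex after all of its successors.
3: no outgoing edge → L
1: no outgoing edge → L
5: reaches L-position 1 → W
6: reaches L-position 1 → W
4: reaches L-position 3 → W
2: reaches L-position 1 → W
The losing starting vertices are exactly the entries labelled L in this table (2 of them).

1, 3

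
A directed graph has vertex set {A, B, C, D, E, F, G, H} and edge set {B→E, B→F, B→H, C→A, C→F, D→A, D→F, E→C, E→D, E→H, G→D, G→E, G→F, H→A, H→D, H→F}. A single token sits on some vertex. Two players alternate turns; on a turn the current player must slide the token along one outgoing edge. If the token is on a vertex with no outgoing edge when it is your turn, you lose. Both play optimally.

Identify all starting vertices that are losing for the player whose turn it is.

A, E, F

Work bottom-up. With no move the player to move loses. Otherwise the position is W if at least one move leads to an L position for the opponent, and L if every move leads to a W.
Every edge goes from a vertex to one that appears earlier in the order F, A, D, C, H, E, B, G, so processing vertices in that order labels each vertex after all of its successors.
F: no outgoing edge → L
A: no outgoing edge → L
D: can move to A, which is L ⇒ W
C: can move to A, which is L ⇒ W
H: can move to A, which is L ⇒ W
E: moves to H(W), C(W), D(W); every one is W ⇒ L
B: can move to E, which is L ⇒ W
G: can move to E, which is L ⇒ W
Reading off the rows marked L gives the requested list; there are 3 such vertices.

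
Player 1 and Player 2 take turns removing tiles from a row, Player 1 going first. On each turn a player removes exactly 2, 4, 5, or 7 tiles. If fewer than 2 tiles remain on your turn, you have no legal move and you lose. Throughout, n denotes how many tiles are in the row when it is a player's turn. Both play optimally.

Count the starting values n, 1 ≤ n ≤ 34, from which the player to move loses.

7

Compute win/loss labels from the base case upward. A position with no move is L. Any other position is W if it can reach an L in one move, else L.
n=0: no move → L
n=1: no move → L
n=2: W (go to 0, an L position)
n=3: W (go to 1, an L position)
n=4: W (go to 0, an L position)
n=5: W (go to 1, an L position)
n=6: W (go to 1, an L position)
n=7: W (go to 0, an L position)
n=8: W (go to 1, an L position)
n=9: L (options 7(W), 5(W), 4(W), 2(W) are all W)
n=10: L (options 8(W), 6(W), 5(W), 3(W) are all W)
n=11: W (go to 9, an L position)
n=12: W (go to 10, an L position)
n=13: W (go to 9, an L position)
n=14: W (go to 10, an L position)
n=15: W (go to 10, an L position)
n=16: W (go to 9, an L position)
n=17: W (go to 10, an L position)
n=18: L (options 16(W), 14(W), 13(W), 11(W) are all W)
n=19: L (options 17(W), 15(W), 14(W), 12(W) are all W)
n=20: W (go to 18, an L position)
n=21: W (go to 19, an L position)
n=22: W (go to 18, an L position)
n=23: W (go to 19, an L position)
n=24: W (go to 19, an L position)
n=25: W (go to 18, an L position)
n=26: W (go to 19, an L position)
n=27: L (options 25(W), 23(W), 22(W), 20(W) are all W)
n=28: L (options 26(W), 24(W), 23(W), 21(W) are all W)
n=29: W (go to 27, an L position)
n=30: W (go to 28, an L position)
n=31: W (go to 27, an L position)
n=32: W (go to 28, an L position)
n=33: W (go to 28, an L position)
n=34: W (go to 27, an L position)
L entries with 1 ≤ n ≤ 34 (n=0 is outside the asked range and is not counted): n = 1, 9, 10, 18, 19, 27, 28; that makes 7.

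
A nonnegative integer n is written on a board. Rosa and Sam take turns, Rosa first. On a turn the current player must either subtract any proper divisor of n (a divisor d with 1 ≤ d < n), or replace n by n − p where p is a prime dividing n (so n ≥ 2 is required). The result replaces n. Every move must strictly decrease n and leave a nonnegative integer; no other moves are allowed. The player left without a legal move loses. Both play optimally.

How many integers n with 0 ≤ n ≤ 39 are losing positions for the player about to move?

Classify positions by backward induction: terminal positions (no move available) are L. From any other position, the mover wins iff some move reaches an L.
n=0: no move → L
n=1: no move → L
n=2: reaches L-position 0 → W
n=3: reaches L-position 0 → W
n=4: only reaches 2(W), 3(W), all W → L
n=5: reaches L-position 0 → W
n=6: reaches L-position 4 → W
n=7: reaches L-position 0 → W
n=8: reaches L-position 4 → W
n=9: only reaches 6(W), 8(W), all W → L
n=10: reaches L-position 9 → W
n=11: reaches L-position 0 → W
n=12: reaches L-position 9 → W
n=13: reaches L-position 0 → W
n=14: only reaches 7(W), 12(W), 13(W), all W → L
n=15: reaches L-position 14 → W
n=16: reaches L-position 14 → W
n=17: reaches L-position 0 → W
n=18: reaches L-position 9 → W
n=19: reaches L-position 0 → W
n=20: only reaches 10(W), 15(W), 16(W), 18(W), 19(W), all W → L
n=21: reaches L-position 14 → W
n=22: reaches L-position 20 → W
n=23: reaches L-position 0 → W
n=24: reaches L-position 20 → W
n=25: reaches L-position 20 → W
n=26: only reaches 13(W), 24(W), 25(W), all W → L
n=27: reaches L-position 26 → W
n=28: reaches L-position 14 → W
n=29: reaches L-position 0 → W
n=30: reaches L-position 20 → W
n=31: reaches L-position 0 → W
n=32: only reaches 16(W), 24(W), 28(W), 30(W), 31(W), all W → L
n=33: reaches L-position 32 → W
n=34: reaches L-position 32 → W
n=35: only reaches 28(W), 30(W), 34(W), all W → L
n=36: reaches L-position 32 → W
n=37: reaches L-position 0 → W
n=38: only reaches 19(W), 36(W), 37(W), all W → L
n=39: reaches L-position 26 → W
L entries with 0 ≤ n ≤ 39: n = 0, 1, 4, 9, 14, 20, 26, 32, 35, 38; that makes 10.

10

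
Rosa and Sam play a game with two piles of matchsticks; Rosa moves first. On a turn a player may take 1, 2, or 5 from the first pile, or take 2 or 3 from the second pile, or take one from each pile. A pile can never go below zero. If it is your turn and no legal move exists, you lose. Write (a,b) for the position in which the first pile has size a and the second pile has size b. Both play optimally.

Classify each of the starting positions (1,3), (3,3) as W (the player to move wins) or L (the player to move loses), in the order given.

(1,3): L, (3,3): W

Use the standard recursion: the mover loses at a terminal position; elsewhere, the mover wins exactly when some move hands the opponent an L position.
No move ever increases a pile, so every position that can arise here has a ≤ 3 and b ≤ 3; it is enough to label the cells with 0 ≤ a ≤ 3 and 0 ≤ b ≤ 3.
Every move lowers a or b (never raises either), so fill the grid row by row in increasing a, and left to right within a row: each cell's successors are then already labelled.
      b=0  b=1  b=2  b=3
a=0:    L    L    W    W
a=1:    W    W    W    L
a=2:    W    W    L    W
a=3:    L    L    W    W
Cells with no legal move (terminal, hence L): (0,0), (0,1).
The remaining L cells, each justified by listing all of its moves:
(1,3): →(0,3)(W), (1,1)(W), (1,0)(W), (0,2)(W) — all W, so L
(2,2): →(1,2)(W), (0,2)(W), (2,0)(W), (1,1)(W) — all W, so L
(3,0): →(2,0)(W), (1,0)(W) — all W, so L
(3,1): →(2,1)(W), (1,1)(W), (2,0)(W) — all W, so L
Every other cell has at least one move into one of the L cells above, so it is W.
(1,3): one of the L cells justified above, so L
(3,3): the move to (1,3) reaches an L cell, so W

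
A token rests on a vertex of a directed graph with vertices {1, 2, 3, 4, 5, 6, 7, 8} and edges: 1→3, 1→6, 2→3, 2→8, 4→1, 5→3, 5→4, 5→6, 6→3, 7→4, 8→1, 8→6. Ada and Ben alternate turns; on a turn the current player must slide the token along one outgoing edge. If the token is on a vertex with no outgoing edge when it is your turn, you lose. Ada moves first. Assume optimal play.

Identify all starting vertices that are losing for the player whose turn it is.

3, 4, 8

Classify positions by backward induction: terminal positions (no move available) are L. From any other position, the mover wins iff some move reaches an L.
Every edge goes from a vertex to one that appears earlier in the order 3, 6, 1, 4, 5, 7, 8, 2, so processing vertices in that order labels each vertex after all of its successors.
3: no outgoing edge → L
6: W (go to 3, an L position)
1: W (go to 3, an L position)
4: L (sole option 1(W) is W)
5: W (go to 4, an L position)
7: W (go to 4, an L position)
8: L (options 1(W), 6(W) are all W)
2: W (go to 8, an L position)
The losing starting vertices are exactly the entries labelled L in this table (3 of them).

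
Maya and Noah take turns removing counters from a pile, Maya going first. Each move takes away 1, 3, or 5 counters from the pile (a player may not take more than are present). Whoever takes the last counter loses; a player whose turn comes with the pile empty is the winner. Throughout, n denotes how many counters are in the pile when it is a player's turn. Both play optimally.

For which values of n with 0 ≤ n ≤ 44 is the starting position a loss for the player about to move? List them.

Positions with no move are W. A position that does have a move is losing for the player to move precisely when every available move leads to a winning position for the opponent. Fill in the labels:
n=0: no move; the opponent has just taken the last counter and therefore loses → W
n=1: →0(W) only, which is W, so L
n=2: →1(L), so W
n=3: →2(W), 0(W) — all W, so L
n=4: →3(L), so W
n=5: →4(W), 2(W), 0(W) — all W, so L
n=6: →5(L), so W
n=7: →6(W), 4(W), 2(W) — all W, so L
n=8: →7(L), so W
n=9: →8(W), 6(W), 4(W) — all W, so L
n=10: →9(L), so W
n=11: →10(W), 8(W), 6(W) — all W, so L
n=12: →11(L), so W
n=13: →12(W), 10(W), 8(W) — all W, so L
n=14: →13(L), so W
n=15: →14(W), 12(W), 10(W) — all W, so L
n=16: →15(L), so W
n=17: →16(W), 14(W), 12(W) — all W, so L
n=18: →17(L), so W
n=19: →18(W), 16(W), 14(W) — all W, so L
n=20: →19(L), so W
n=21: →20(W), 18(W), 16(W) — all W, so L
n=22: →21(L), so W
n=23: →22(W), 20(W), 18(W) — all W, so L
n=24: →23(L), so W
n=25: →24(W), 22(W), 20(W) — all W, so L
n=26: →25(L), so W
n=27: →26(W), 24(W), 22(W) — all W, so L
n=28: →27(L), so W
n=29: →28(W), 26(W), 24(W) — all W, so L
n=30: →29(L), so W
n=31: →30(W), 28(W), 26(W) — all W, so L
n=32: →31(L), so W
n=33: →32(W), 30(W), 28(W) — all W, so L
n=34: →33(L), so W
n=35: →34(W), 32(W), 30(W) — all W, so L
n=36: →35(L), so W
n=37: →36(W), 34(W), 32(W) — all W, so L
n=38: →37(L), so W
n=39: →38(W), 36(W), 34(W) — all W, so L
n=40: →39(L), so W
n=41: →40(W), 38(W), 36(W) — all W, so L
n=42: →41(L), so W
n=43: →42(W), 40(W), 38(W) — all W, so L
n=44: →43(L), so W
Reading off the rows marked L gives the requested list; there are 22 such values of n.

1, 3, 5, 7, 9, 11, 13, 15, 17, 19, 21, 23, 25, 27, 29, 31, 33, 35, 37, 39, 41, 43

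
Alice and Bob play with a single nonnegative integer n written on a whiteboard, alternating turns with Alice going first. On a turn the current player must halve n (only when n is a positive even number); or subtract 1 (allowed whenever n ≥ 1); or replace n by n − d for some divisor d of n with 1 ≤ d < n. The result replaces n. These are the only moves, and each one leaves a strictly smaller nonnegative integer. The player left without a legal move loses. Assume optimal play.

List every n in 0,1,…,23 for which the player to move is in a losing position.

Compute win/loss labels from the base case upward. A position with no move is L. Any other position is W if it can reach an L in one move, else L.
n=0: no move → L
n=1: W (go to 0, an L position)
n=2: L (sole option 1(W) is W)
n=3: W (go to 2, an L position)
n=4: W (go to 2, an L position)
n=5: L (sole option 4(W) is W)
n=6: W (go to 5, an L position)
n=7: L (sole option 6(W) is W)
n=8: W (go to 7, an L position)
n=9: L (options 6(W), 8(W) are all W)
n=10: W (go to 5, an L position)
n=11: L (sole option 10(W) is W)
n=12: W (go to 9, an L position)
n=13: L (sole option 12(W) is W)
n=14: W (go to 7, an L position)
n=15: L (options 10(W), 12(W), 14(W) are all W)
n=16: W (go to 15, an L position)
n=17: L (sole option 16(W) is W)
n=18: W (go to 9, an L position)
n=19: L (sole option 18(W) is W)
n=20: W (go to 15, an L position)
n=21: L (options 14(W), 18(W), 20(W) are all W)
n=22: W (go to 11, an L position)
n=23: L (sole option 22(W) is W)
The losing starting values of n are exactly the entries labelled L in this table (12 of them).

0, 2, 5, 7, 9, 11, 13, 15, 17, 19, 21, 23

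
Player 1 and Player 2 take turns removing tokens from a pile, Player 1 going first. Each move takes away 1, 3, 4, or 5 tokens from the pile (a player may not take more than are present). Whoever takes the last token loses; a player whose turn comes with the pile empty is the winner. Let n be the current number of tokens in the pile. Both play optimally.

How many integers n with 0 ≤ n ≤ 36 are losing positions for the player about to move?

10

Use the standard recursion: the mover wins at a terminal position; elsewhere, the mover wins exactly when some move hands the opponent an L position.
n=0: no move; the opponent has just taken the last token and therefore loses → W
n=1: only reaches 0(W), which is W → L
n=2: reaches L-position 1 → W
n=3: only reaches 2(W), 0(W), all W → L
n=4: reaches L-position 3 → W
n=5: reaches L-position 1 → W
n=6: reaches L-position 3 → W
n=7: reaches L-position 3 → W
n=8: reaches L-position 3 → W
n=9: only reaches 8(W), 6(W), 5(W), 4(W), all W → L
n=10: reaches L-position 9 → W
n=11: only reaches 10(W), 8(W), 7(W), 6(W), all W → L
n=12: reaches L-position 11 → W
n=13: reaches L-position 9 → W
n=14: reaches L-position 11 → W
n=15: reaches L-position 11 → W
n=16: reaches L-position 11 → W
n=17: only reaches 16(W), 14(W), 13(W), 12(W), all W → L
n=18: reaches L-position 17 → W
n=19: only reaches 18(W), 16(W), 15(W), 14(W), all W → L
n=20: reaches L-position 19 → W
n=21: reaches L-position 17 → W
n=22: reaches L-position 19 → W
n=23: reaches L-position 19 → W
n=24: reaches L-position 19 → W
n=25: only reaches 24(W), 22(W), 21(W), 20(W), all W → L
n=26: reaches L-position 25 → W
n=27: only reaches 26(W), 24(W), 23(W), 22(W), all W → L
n=28: reaches L-position 27 → W
n=29: reaches L-position 25 → W
n=30: reaches L-position 27 → W
n=31: reaches L-position 27 → W
n=32: reaches L-position 27 → W
n=33: only reaches 32(W), 30(W), 29(W), 28(W), all W → L
n=34: reaches L-position 33 → W
n=35: only reaches 34(W), 32(W), 31(W), 30(W), all W → L
n=36: reaches L-position 35 → W
L entries with 0 ≤ n ≤ 36: n = 1, 3, 9, 11, 17, 19, 25, 27, 33, 35; that makes 10.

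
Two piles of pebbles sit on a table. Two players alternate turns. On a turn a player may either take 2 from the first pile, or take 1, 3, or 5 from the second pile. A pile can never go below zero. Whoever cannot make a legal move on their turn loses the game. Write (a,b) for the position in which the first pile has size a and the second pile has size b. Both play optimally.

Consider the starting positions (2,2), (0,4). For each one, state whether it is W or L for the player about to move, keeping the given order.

Positions with no move are L. A position that does have a move is losing for the player to move precisely when every available move leads to a winning position for the opponent. Fill in the labels:
No move ever increases a pile, so every position that can arise here has a ≤ 2 and b ≤ 4; it is enough to label the cells with 0 ≤ a ≤ 2 and 0 ≤ b ≤ 4.
Every move lowers a or b (never raises either), so fill the grid row by row in increasing a, and left to right within a row: each cell's successors are then already labelled.
      b=0  b=1  b=2  b=3  b=4
a=0:    L    W    L    W    L
a=1:    L    W    L    W    L
a=2:    W    L    W    L    W
Cells with no legal move (terminal, hence L): (0,0), (1,0).
The remaining L cells, each justified by listing all of its moves:
(0,2): the only move is to (0,1)(W), a W ⇒ L
(0,4): moves to (0,3)(W), (0,1)(W); every one is W ⇒ L
(1,2): the only move is to (1,1)(W), a W ⇒ L
(1,4): moves to (1,3)(W), (1,1)(W); every one is W ⇒ L
(2,1): moves to (0,1)(W), (2,0)(W); every one is W ⇒ L
(2,3): moves to (0,3)(W), (2,2)(W), (2,0)(W); every one is W ⇒ L
Every other cell has at least one move into one of the L cells above, so it is W.
(2,2): the move to (0,2) reaches an L cell, so W
(0,4): one of the L cells justified above, so L

(2,2): W, (0,4): L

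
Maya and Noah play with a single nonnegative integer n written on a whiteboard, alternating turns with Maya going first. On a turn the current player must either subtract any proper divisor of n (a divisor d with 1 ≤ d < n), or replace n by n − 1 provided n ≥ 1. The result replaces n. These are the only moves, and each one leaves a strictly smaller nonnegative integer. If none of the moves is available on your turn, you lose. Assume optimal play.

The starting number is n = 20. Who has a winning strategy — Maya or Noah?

Classify positions by backward induction: terminal positions (no move available) are L. From any other position, the mover wins iff some move reaches an L.
n=0: no move → L
n=1: W (go to 0, an L position)
n=2: L (sole option 1(W) is W)
n=3: W (go to 2, an L position)
n=4: W (go to 2, an L position)
n=5: L (sole option 4(W) is W)
n=6: W (go to 5, an L position)
n=7: L (sole option 6(W) is W)
n=8: W (go to 7, an L position)
n=9: L (options 6(W), 8(W) are all W)
n=10: W (go to 5, an L position)
n=11: L (sole option 10(W) is W)
n=12: W (go to 9, an L position)
n=13: L (sole option 12(W) is W)
n=14: W (go to 7, an L position)
n=15: L (options 10(W), 12(W), 14(W) are all W)
n=16: W (go to 15, an L position)
n=17: L (sole option 16(W) is W)
n=18: W (go to 9, an L position)
n=19: L (sole option 18(W) is W)
n=20: W (go to 15, an L position)
The starting position 20 is W: Maya should move to 15, handing over an L position.

Maya wins.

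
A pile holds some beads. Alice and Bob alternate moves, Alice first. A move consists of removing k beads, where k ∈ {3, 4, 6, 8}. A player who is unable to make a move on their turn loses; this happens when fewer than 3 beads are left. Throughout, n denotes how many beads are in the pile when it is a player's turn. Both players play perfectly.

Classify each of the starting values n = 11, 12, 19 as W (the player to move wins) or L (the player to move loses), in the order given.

11: L, 12: L, 19: W

Compute win/loss labels from the base case upward. A position with no move is L. Any other position is W if it can reach an L in one move, else L.
n=0: no move → L
n=1: no move → L
n=2: no move → L
n=3: reaches L-position 0 → W
n=4: reaches L-position 1 → W
n=5: reaches L-position 2 → W
n=6: reaches L-position 2 → W
n=7: reaches L-position 1 → W
n=8: reaches L-position 2 → W
n=9: reaches L-position 1 → W
n=10: reaches L-position 2 → W
n=11: only reaches 8(W), 7(W), 5(W), 3(W), all W → L
n=12: only reaches 9(W), 8(W), 6(W), 4(W), all W → L
n=13: only reaches 10(W), 9(W), 7(W), 5(W), all W → L
n=14: reaches L-position 11 → W
n=15: reaches L-position 12 → W
n=16: reaches L-position 13 → W
n=17: reaches L-position 13 → W
n=18: reaches L-position 12 → W
n=19: reaches L-position 13 → W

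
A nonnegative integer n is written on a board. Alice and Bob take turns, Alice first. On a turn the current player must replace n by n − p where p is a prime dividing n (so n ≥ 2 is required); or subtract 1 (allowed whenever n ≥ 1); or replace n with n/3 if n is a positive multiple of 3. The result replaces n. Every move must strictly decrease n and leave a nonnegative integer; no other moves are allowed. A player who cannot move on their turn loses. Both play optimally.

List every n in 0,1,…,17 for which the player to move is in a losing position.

Positions with no move are L. A position that does have a move is losing for the player to move precisely when every available move leads to a winning position for the opponent. Fill in the labels:
n=0: no move → L
n=1: can move to 0, which is L ⇒ W
n=2: can move to 0, which is L ⇒ W
n=3: can move to 0, which is L ⇒ W
n=4: moves to 2(W), 3(W); every one is W ⇒ L
n=5: can move to 0, which is L ⇒ W
n=6: can move to 4, which is L ⇒ W
n=7: can move to 0, which is L ⇒ W
n=8: moves to 6(W), 7(W); every one is W ⇒ L
n=9: can move to 8, which is L ⇒ W
n=10: can move to 8, which is L ⇒ W
n=11: can move to 0, which is L ⇒ W
n=12: can move to 4, which is L ⇒ W
n=13: can move to 0, which is L ⇒ W
n=14: moves to 7(W), 12(W), 13(W); every one is W ⇒ L
n=15: can move to 14, which is L ⇒ W
n=16: can move to 14, which is L ⇒ W
n=17: can move to 0, which is L ⇒ W
Reading off the rows marked L gives the requested list; there are 4 such values of n.

0, 4, 8, 14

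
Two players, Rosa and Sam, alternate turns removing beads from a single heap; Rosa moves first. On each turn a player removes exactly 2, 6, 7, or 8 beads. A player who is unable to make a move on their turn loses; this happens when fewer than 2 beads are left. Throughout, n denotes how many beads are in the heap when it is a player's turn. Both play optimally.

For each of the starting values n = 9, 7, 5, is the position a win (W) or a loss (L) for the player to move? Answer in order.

9: W, 7: W, 5: L

Positions with no move are L. A position that does have a move is losing for the player to move precisely when every available move leads to a winning position for the opponent. Fill in the labels:
n=0: no move → L
n=1: no move → L
n=2: W (go to 0, an L position)
n=3: W (go to 1, an L position)
n=4: L (sole option 2(W) is W)
n=5: L (sole option 3(W) is W)
n=6: W (go to 4, an L position)
n=7: W (go to 5, an L position)
n=8: W (go to 1, an L position)
n=9: W (go to 1, an L position)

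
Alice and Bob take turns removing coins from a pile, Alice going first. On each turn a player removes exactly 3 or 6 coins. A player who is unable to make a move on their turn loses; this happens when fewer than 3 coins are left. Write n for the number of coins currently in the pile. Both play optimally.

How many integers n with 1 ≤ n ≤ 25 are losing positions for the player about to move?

8

Build the W/L table. Terminal = L. A non-terminal position is W if it has a move to some L; otherwise it is L.
n=0: no move → L
n=1: no move → L
n=2: no move → L
n=3: W (go to 0, an L position)
n=4: W (go to 1, an L position)
n=5: W (go to 2, an L position)
n=6: W (go to 0, an L position)
n=7: W (go to 1, an L position)
n=8: W (go to 2, an L position)
n=9: L (options 6(W), 3(W) are all W)
n=10: L (options 7(W), 4(W) are all W)
n=11: L (options 8(W), 5(W) are all W)
n=12: W (go to 9, an L position)
n=13: W (go to 10, an L position)
n=14: W (go to 11, an L position)
n=15: W (go to 9, an L position)
n=16: W (go to 10, an L position)
n=17: W (go to 11, an L position)
n=18: L (options 15(W), 12(W) are all W)
n=19: L (options 16(W), 13(W) are all W)
n=20: L (options 17(W), 14(W) are all W)
n=21: W (go to 18, an L position)
n=22: W (go to 19, an L position)
n=23: W (go to 20, an L position)
n=24: W (go to 18, an L position)
n=25: W (go to 19, an L position)
L entries with 1 ≤ n ≤ 25 (n=0 is outside the asked range and is not counted): n = 1, 2, 9, 10, 11, 18, 19, 20; that makes 8.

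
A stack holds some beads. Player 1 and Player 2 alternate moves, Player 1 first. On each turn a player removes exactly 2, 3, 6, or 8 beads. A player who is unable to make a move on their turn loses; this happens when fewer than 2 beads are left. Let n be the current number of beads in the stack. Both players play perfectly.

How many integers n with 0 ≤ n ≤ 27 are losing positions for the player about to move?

8

Use the standard recursion: the mover loses at a terminal position; elsewhere, the mover wins exactly when some move hands the opponent an L position.
n=0: no move → L
n=1: no move → L
n=2: →0(L), so W
n=3: →1(L), so W
n=4: →1(L), so W
n=5: →3(W), 2(W) — all W, so L
n=6: →0(L), so W
n=7: →5(L), so W
n=8: →5(L), so W
n=9: →1(L), so W
n=10: →8(W), 7(W), 4(W), 2(W) — all W, so L
n=11: →5(L), so W
n=12: →10(L), so W
n=13: →10(L), so W
n=14: →12(W), 11(W), 8(W), 6(W) — all W, so L
n=15: →13(W), 12(W), 9(W), 7(W) — all W, so L
n=16: →14(L), so W
n=17: →15(L), so W
n=18: →15(L), so W
n=19: →17(W), 16(W), 13(W), 11(W) — all W, so L
n=20: →14(L), so W
n=21: →19(L), so W
n=22: →19(L), so W
n=23: →15(L), so W
n=24: →22(W), 21(W), 18(W), 16(W) — all W, so L
n=25: →19(L), so W
n=26: →24(L), so W
n=27: →24(L), so W
L entries with 0 ≤ n ≤ 27: n = 0, 1, 5, 10, 14, 15, 19, 24; that makes 8.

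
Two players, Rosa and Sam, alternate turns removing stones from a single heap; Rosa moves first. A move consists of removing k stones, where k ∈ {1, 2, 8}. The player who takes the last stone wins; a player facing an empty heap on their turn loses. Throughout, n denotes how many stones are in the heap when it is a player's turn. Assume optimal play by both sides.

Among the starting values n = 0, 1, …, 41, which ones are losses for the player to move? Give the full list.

0, 3, 6, 9, 12, 15, 18, 21, 24, 27, 30, 33, 36, 39

Classify positions by backward induction: terminal positions (no move available) are L. From any other position, the mover wins iff some move reaches an L.
n=0: no move → L
n=1: W (go to 0, an L position)
n=2: W (go to 0, an L position)
n=3: L (options 2(W), 1(W) are all W)
n=4: W (go to 3, an L position)
n=5: W (go to 3, an L position)
n=6: L (options 5(W), 4(W) are all W)
n=7: W (go to 6, an L position)
n=8: W (go to 6, an L position)
n=9: L (options 8(W), 7(W), 1(W) are all W)
n=10: W (go to 9, an L position)
n=11: W (go to 9, an L position)
n=12: L (options 11(W), 10(W), 4(W) are all W)
n=13: W (go to 12, an L position)
n=14: W (go to 12, an L position)
n=15: L (options 14(W), 13(W), 7(W) are all W)
n=16: W (go to 15, an L position)
n=17: W (go to 15, an L position)
n=18: L (options 17(W), 16(W), 10(W) are all W)
n=19: W (go to 18, an L position)
n=20: W (go to 18, an L position)
n=21: L (options 20(W), 19(W), 13(W) are all W)
n=22: W (go to 21, an L position)
n=23: W (go to 21, an L position)
n=24: L (options 23(W), 22(W), 16(W) are all W)
n=25: W (go to 24, an L position)
n=26: W (go to 24, an L position)
n=27: L (options 26(W), 25(W), 19(W) are all W)
n=28: W (go to 27, an L position)
n=29: W (go to 27, an L position)
n=30: L (options 29(W), 28(W), 22(W) are all W)
n=31: W (go to 30, an L position)
n=32: W (go to 30, an L position)
n=33: L (options 32(W), 31(W), 25(W) are all W)
n=34: W (go to 33, an L position)
n=35: W (go to 33, an L position)
n=36: L (options 35(W), 34(W), 28(W) are all W)
n=37: W (go to 36, an L position)
n=38: W (go to 36, an L position)
n=39: L (options 38(W), 37(W), 31(W) are all W)
n=40: W (go to 39, an L position)
n=41: W (go to 39, an L position)
Reading off the rows marked L gives the requested list; there are 14 such values of n.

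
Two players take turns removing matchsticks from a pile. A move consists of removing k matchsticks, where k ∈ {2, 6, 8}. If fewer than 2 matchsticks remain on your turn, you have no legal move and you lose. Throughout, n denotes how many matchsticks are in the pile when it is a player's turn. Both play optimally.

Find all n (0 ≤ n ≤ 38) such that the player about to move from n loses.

Work bottom-up. With no move the player to move loses. Otherwise the position is W if at least one move leads to an L position for the opponent, and L if every move leads to a W.
n=0: no move → L
n=1: no move → L
n=2: →0(L), so W
n=3: →1(L), so W
n=4: →2(W) only, which is W, so L
n=5: →3(W) only, which is W, so L
n=6: →4(L), so W
n=7: →5(L), so W
n=8: →0(L), so W
n=9: →1(L), so W
n=10: →4(L), so W
n=11: →5(L), so W
n=12: →4(L), so W
n=13: →5(L), so W
n=14: →12(W), 8(W), 6(W) — all W, so L
n=15: →13(W), 9(W), 7(W) — all W, so L
n=16: →14(L), so W
n=17: →15(L), so W
n=18: →16(W), 12(W), 10(W) — all W, so L
n=19: →17(W), 13(W), 11(W) — all W, so L
n=20: →18(L), so W
n=21: →19(L), so W
n=22: →14(L), so W
n=23: →15(L), so W
n=24: →18(L), so W
n=25: →19(L), so W
n=26: →18(L), so W
n=27: →19(L), so W
n=28: →26(W), 22(W), 20(W) — all W, so L
n=29: →27(W), 23(W), 21(W) — all W, so L
n=30: →28(L), so W
n=31: →29(L), so W
n=32: →30(W), 26(W), 24(W) — all W, so L
n=33: →31(W), 27(W), 25(W) — all W, so L
n=34: →32(L), so W
n=35: →33(L), so W
n=36: →28(L), so W
n=37: →29(L), so W
n=38: →32(L), so W
The losing starting values of n are exactly the entries labelled L in this table (12 of them).

0, 1, 4, 5, 14, 15, 18, 19, 28, 29, 32, 33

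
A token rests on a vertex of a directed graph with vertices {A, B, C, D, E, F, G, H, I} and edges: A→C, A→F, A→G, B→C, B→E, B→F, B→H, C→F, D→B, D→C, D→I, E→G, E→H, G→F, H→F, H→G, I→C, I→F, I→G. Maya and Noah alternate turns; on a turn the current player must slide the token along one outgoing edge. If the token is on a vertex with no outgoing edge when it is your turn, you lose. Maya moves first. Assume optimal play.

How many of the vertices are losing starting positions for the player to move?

Label each position W (a win for the player to move) or L (a loss). A position with no legal move is L; any other position is W exactly when some move reaches an L, and L when every move reaches a W.
Every edge goes from a vertex to one that appears earlier in the order F, G, H, C, I, E, A, B, D, so processing vertices in that order labels each vertex after all of its successors.
F: no outgoing edge → L
G: W (go to F, an L position)
H: W (go to F, an L position)
C: W (go to F, an L position)
I: W (go to F, an L position)
E: L (options H(W), G(W) are all W)
A: W (go to F, an L position)
B: W (go to E, an L position)
D: L (options B(W), I(W), C(W) are all W)
The L vertices are D, E, F; that is 3 in all.

3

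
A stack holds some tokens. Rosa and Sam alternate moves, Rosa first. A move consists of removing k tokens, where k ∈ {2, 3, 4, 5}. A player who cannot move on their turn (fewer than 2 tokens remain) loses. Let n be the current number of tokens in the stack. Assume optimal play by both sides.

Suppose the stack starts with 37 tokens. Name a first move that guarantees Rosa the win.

Remove 2, leaving 35.

Classify positions by backward induction: terminal positions (no move available) are L. From any other position, the mover wins iff some move reaches an L.
n=0: no move → L
n=1: no move → L
n=2: reaches L-position 0 → W
n=3: reaches L-position 1 → W
n=4: reaches L-position 1 → W
n=5: reaches L-position 1 → W
n=6: reaches L-position 1 → W
n=7: only reaches 5(W), 4(W), 3(W), 2(W), all W → L
n=8: only reaches 6(W), 5(W), 4(W), 3(W), all W → L
n=9: reaches L-position 7 → W
n=10: reaches L-position 8 → W
n=11: reaches L-position 8 → W
n=12: reaches L-position 8 → W
n=13: reaches L-position 8 → W
n=14: only reaches 12(W), 11(W), 10(W), 9(W), all W → L
n=15: only reaches 13(W), 12(W), 11(W), 10(W), all W → L
n=16: reaches L-position 14 → W
n=17: reaches L-position 15 → W
n=18: reaches L-position 15 → W
n=19: reaches L-position 15 → W
n=20: reaches L-position 15 → W
n=21: only reaches 19(W), 18(W), 17(W), 16(W), all W → L
n=22: only reaches 20(W), 19(W), 18(W), 17(W), all W → L
n=23: reaches L-position 21 → W
n=24: reaches L-position 22 → W
n=25: reaches L-position 22 → W
n=26: reaches L-position 22 → W
n=27: reaches L-position 22 → W
n=28: only reaches 26(W), 25(W), 24(W), 23(W), all W → L
n=29: only reaches 27(W), 26(W), 25(W), 24(W), all W → L
n=30: reaches L-position 28 → W
n=31: reaches L-position 29 → W
n=32: reaches L-position 29 → W
n=33: reaches L-position 29 → W
n=34: reaches L-position 29 → W
n=35: only reaches 33(W), 32(W), 31(W), 30(W), all W → L
n=36: only reaches 34(W), 33(W), 32(W), 31(W), all W → L
n=37: reaches L-position 35 → W
From 37, the L positions reachable in one move are: 35.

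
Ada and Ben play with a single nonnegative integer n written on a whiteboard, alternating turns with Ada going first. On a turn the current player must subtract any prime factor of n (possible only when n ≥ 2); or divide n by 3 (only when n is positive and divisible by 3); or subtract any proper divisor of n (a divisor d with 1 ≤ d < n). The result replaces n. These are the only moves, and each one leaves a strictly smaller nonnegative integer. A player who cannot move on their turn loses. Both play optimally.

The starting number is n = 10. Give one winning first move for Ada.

Move to 9.

Positions with no move are L. A position that does have a move is losing for the player to move precisely when every available move leads to a winning position for the opponent. Fill in the labels:
n=0: no move → L
n=1: no move → L
n=2: W (go to 0, an L position)
n=3: W (go to 0, an L position)
n=4: L (options 2(W), 3(W) are all W)
n=5: W (go to 0, an L position)
n=6: W (go to 4, an L position)
n=7: W (go to 0, an L position)
n=8: W (go to 4, an L position)
n=9: L (options 3(W), 6(W), 8(W) are all W)
n=10: W (go to 9, an L position)
From 10, the L positions reachable in one move are: 9.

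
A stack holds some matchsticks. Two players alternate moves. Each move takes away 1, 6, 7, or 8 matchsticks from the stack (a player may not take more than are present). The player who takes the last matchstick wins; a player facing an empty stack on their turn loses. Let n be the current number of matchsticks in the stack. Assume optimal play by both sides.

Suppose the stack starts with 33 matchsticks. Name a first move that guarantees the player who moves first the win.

Remove 7, leaving 26.

Work bottom-up. With no move the player to move loses. Otherwise the position is W if at least one move leads to an L position for the opponent, and L if every move leads to a W.
n=0: no move → L
n=1: reaches L-position 0 → W
n=2: only reaches 1(W), which is W → L
n=3: reaches L-position 2 → W
n=4: only reaches 3(W), which is W → L
n=5: reaches L-position 4 → W
n=6: reaches L-position 0 → W
n=7: reaches L-position 0 → W
n=8: reaches L-position 2 → W
n=9: reaches L-position 2 → W
n=10: reaches L-position 4 → W
n=11: reaches L-position 4 → W
n=12: reaches L-position 4 → W
n=13: only reaches 12(W), 7(W), 6(W), 5(W), all W → L
n=14: reaches L-position 13 → W
n=15: only reaches 14(W), 9(W), 8(W), 7(W), all W → L
n=16: reaches L-position 15 → W
n=17: only reaches 16(W), 11(W), 10(W), 9(W), all W → L
n=18: reaches L-position 17 → W
n=19: reaches L-position 13 → W
n=20: reaches L-position 13 → W
n=21: reaches L-position 15 → W
n=22: reaches L-position 15 → W
n=23: reaches L-position 17 → W
n=24: reaches L-position 17 → W
n=25: reaches L-position 17 → W
n=26: only reaches 25(W), 20(W), 19(W), 18(W), all W → L
n=27: reaches L-position 26 → W
n=28: only reaches 27(W), 22(W), 21(W), 20(W), all W → L
n=29: reaches L-position 28 → W
n=30: only reaches 29(W), 24(W), 23(W), 22(W), all W → L
n=31: reaches L-position 30 → W
n=32: reaches L-position 26 → W
n=33: reaches L-position 26 → W
From 33, the L positions reachable in one move are: 26.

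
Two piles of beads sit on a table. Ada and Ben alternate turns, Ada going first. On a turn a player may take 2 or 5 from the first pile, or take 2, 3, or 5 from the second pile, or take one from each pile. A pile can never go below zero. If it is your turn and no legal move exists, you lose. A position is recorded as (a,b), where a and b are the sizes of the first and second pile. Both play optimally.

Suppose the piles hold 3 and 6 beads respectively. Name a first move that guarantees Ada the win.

Positions with no move are L. A position that does have a move is losing for the player to move precisely when every available move leads to a winning position for the opponent. Fill in the labels:
No move ever increases a pile, so every position that can arise here has a ≤ 3 and b ≤ 6; it is enough to label the cells with 0 ≤ a ≤ 3 and 0 ≤ b ≤ 6.
Every move lowers a or b (never raises either), so fill the grid row by row in increasing a, and left to right within a row: each cell's successors are then already labelled.
      b=0  b=1  b=2  b=3  b=4  b=5  b=6
a=0:    L    L    W    W    W    W    W
a=1:    L    W    W    W    L    W    W
a=2:    W    W    L    L    W    W    W
a=3:    W    L    L    W    W    W    W
Cells with no legal move (terminal, hence L): (0,0), (0,1), (1,0).
The remaining L cells, each justified by listing all of its moves:
(1,4): moves to (1,2)(W), (1,1)(W), (0,3)(W); every one is W ⇒ L
(2,2): moves to (0,2)(W), (2,0)(W), (1,1)(W); every one is W ⇒ L
(2,3): moves to (0,3)(W), (2,1)(W), (2,0)(W), (1,2)(W); every one is W ⇒ L
(3,1): moves to (1,1)(W), (2,0)(W); every one is W ⇒ L
(3,2): moves to (1,2)(W), (3,0)(W), (2,1)(W); every one is W ⇒ L
Every other cell has at least one move into one of the L cells above, so it is W.
From (3,6), the L positions reachable in one move are: (3,1).

Move to (3,1).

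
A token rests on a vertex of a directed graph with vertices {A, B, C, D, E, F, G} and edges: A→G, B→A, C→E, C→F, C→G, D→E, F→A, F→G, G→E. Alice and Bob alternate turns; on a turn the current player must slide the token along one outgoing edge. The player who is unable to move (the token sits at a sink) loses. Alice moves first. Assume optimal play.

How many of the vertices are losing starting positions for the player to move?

Compute win/loss labels from the base case upward. A position with no move is L. Any other position is W if it can reach an L in one move, else L.
Every edge goes from a vertex to one that appears earlier in the order E, G, A, F, C, D, B, so processing vertices in that order labels each vertex after all of its successors.
E: no outgoing edge → L
G: W (go to E, an L position)
A: L (sole option G(W) is W)
F: W (go to A, an L position)
C: W (go to E, an L position)
D: W (go to E, an L position)
B: W (go to A, an L position)
The L vertices are A, E; that is 2 in all.

2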